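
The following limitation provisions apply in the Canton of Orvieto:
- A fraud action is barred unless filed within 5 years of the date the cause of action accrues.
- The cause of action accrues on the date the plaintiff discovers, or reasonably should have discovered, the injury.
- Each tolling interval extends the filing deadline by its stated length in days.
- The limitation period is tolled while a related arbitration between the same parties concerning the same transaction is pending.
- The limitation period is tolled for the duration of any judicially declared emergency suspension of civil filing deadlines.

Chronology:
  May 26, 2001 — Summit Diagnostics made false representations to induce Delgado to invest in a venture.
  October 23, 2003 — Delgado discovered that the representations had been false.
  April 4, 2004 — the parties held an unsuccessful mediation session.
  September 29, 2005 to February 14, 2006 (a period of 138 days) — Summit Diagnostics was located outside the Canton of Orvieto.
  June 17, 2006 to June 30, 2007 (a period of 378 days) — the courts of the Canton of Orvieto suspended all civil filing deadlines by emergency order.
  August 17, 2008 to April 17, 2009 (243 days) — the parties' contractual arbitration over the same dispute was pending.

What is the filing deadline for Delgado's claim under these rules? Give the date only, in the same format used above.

Accrual is tied to discovery, so the period began on October 23, 2003 rather than on May 26, 2001 when the act occurred.
5 years from October 23, 2003 is October 23, 2008.
Because the emergency suspension of filing deadlines ran from June 17, 2006 to June 30, 2007, the deadline is extended by 378 days to November 5, 2009.
Because the pending related arbitration ran from August 17, 2008 to April 17, 2009, the deadline is extended by 243 days to July 6, 2010.
The defendant's absence from the jurisdiction from September 29, 2005 to February 14, 2006 does not toll the period, because no stated rule makes the defendant's absence a tolling event.
None of the other events listed affects the running of the period under the stated rules.

July 6, 2010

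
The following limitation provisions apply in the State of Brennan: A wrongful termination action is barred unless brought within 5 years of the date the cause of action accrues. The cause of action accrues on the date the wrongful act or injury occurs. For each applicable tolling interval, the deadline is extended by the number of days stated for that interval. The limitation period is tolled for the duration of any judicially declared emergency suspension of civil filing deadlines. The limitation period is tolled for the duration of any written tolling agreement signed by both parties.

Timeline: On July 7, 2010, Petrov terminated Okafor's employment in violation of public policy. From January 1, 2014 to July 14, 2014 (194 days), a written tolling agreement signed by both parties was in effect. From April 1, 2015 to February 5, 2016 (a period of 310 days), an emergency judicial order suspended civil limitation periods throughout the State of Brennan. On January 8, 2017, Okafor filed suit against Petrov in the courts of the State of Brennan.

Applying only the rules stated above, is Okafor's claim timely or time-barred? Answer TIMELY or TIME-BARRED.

TIME-BARRED

The limitation period began to run on July 7, 2010.
The untolled deadline — 5 years after July 7, 2010 — is July 7, 2015.
Because the written tolling agreement ran from January 1, 2014 to July 14, 2014, the deadline is extended by 194 days to January 17, 2016.
The emergency suspension of filing deadlines from April 1, 2015 to February 5, 2016 tolled the period for 310 days, extending the deadline to November 22, 2016.
Filing on January 8, 2017 missed the November 22, 2016 deadline — the action is time-barred.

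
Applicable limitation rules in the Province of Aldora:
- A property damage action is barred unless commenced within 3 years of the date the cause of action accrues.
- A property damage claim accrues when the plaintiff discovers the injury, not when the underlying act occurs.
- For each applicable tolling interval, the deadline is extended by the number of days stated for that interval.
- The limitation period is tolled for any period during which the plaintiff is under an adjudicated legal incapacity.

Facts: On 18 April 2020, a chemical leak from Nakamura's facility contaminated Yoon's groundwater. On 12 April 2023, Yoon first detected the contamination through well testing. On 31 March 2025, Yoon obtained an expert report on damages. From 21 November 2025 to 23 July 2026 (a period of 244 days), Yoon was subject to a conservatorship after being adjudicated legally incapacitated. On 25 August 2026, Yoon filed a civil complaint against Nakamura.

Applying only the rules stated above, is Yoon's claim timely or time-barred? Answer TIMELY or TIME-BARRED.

Under the discovery rule, the claim accrued on 12 April 2023, when Yoon discovered the injury — not on the 18 April 2020 date of the underlying act.
The untolled deadline — 3 years after 12 April 2023 — is 12 April 2026.
The period was tolled for 244 days by the plaintiff's legal incapacity (21 November 2025 to 23 July 2026), pushing the deadline to 12 December 2026.
Nothing else in the chronology tolls or restarts the period.
The 25 August 2026 filing precedes the 12 December 2026 deadline; the claim is timely.

TIMELY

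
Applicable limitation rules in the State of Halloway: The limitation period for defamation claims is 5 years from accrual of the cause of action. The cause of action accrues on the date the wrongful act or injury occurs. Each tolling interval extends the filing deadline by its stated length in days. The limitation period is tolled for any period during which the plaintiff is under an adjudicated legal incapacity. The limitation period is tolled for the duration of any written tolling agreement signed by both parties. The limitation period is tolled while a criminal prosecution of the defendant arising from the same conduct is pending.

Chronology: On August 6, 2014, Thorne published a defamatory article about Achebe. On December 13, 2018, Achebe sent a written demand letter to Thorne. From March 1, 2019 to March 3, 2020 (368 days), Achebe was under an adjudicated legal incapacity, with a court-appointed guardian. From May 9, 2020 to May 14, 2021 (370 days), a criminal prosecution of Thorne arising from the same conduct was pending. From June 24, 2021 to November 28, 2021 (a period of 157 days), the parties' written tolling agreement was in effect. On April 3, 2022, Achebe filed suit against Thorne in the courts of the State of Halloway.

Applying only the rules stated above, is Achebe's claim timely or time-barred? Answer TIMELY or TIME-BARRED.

The limitation period began to run on August 6, 2014.
Adding the 5 years base period to August 6, 2014 gives a deadline of August 6, 2019, before any tolling.
Because the plaintiff's legal incapacity ran from March 1, 2019 to March 3, 2020, the deadline is extended by 368 days to August 8, 2020.
The period was tolled for 370 days by the pending criminal prosecution (May 9, 2020 to May 14, 2021), pushing the deadline to August 13, 2021.
Because the written tolling agreement ran from June 24, 2021 to November 28, 2021, the deadline is extended by 157 days to January 17, 2022.
The other events in the timeline have no effect on the limitation period under the stated rules.
Filing on April 3, 2022 missed the January 17, 2022 deadline — the action is time-barred.

TIME-BARRED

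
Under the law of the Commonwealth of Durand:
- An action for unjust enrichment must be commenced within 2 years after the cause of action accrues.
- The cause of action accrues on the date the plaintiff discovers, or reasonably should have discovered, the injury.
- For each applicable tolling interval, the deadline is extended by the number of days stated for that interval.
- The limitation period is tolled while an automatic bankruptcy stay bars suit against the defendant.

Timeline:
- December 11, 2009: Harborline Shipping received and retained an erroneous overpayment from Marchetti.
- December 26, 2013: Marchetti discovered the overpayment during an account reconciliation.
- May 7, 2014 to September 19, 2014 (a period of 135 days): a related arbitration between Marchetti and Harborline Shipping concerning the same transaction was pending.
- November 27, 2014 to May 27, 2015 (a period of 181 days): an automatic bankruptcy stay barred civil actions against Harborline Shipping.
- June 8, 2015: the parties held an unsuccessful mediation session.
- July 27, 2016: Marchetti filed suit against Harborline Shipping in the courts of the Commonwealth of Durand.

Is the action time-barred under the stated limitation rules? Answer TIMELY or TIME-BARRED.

Under the discovery rule, the claim accrued on December 26, 2013, when Marchetti discovered the injury — not on the December 11, 2009 date of the underlying act.
The untolled deadline — 2 years after December 26, 2013 — is December 26, 2015.
Because the automatic bankruptcy stay ran from November 27, 2014 to May 27, 2015, the deadline is extended by 181 days to June 24, 2016.
No stated provision tolls the period for a pending arbitration, so the interval from May 7, 2014 to September 19, 2014 has no effect on the deadline.
None of the other events listed affects the running of the period under the stated rules.
Filing on July 27, 2016 missed the June 24, 2016 deadline — the action is time-barred.

TIME-BARRED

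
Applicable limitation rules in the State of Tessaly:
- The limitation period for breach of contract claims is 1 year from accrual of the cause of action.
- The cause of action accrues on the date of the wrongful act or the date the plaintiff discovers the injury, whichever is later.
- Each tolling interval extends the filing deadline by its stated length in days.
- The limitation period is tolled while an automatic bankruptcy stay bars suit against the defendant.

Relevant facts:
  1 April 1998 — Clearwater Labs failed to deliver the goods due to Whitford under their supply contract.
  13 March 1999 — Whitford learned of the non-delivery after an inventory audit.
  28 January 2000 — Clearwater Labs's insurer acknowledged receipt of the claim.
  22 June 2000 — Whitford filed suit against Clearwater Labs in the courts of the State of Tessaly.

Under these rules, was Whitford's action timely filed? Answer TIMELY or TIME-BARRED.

TIME-BARRED

Taking the later of the act (1 April 1998) and discovery (13 March 1999), the claim accrued on 13 March 1999.
1 year from 13 March 1999 is 13 March 2000.
The other events in the timeline have no effect on the limitation period under the stated rules.
Whitford filed on 22 June 2000, after the 13 March 2000 deadline, so the action is time-barred.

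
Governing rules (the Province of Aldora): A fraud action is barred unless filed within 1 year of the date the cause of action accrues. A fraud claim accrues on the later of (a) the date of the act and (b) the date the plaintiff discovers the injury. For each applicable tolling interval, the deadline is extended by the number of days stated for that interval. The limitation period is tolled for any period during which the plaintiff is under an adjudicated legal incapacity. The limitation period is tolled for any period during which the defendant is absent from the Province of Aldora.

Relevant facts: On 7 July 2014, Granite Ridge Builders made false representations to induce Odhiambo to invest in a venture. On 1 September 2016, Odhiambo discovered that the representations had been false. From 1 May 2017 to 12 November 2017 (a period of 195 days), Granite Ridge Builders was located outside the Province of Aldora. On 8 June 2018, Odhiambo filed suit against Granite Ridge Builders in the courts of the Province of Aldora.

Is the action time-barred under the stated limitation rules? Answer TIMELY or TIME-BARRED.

TIME-BARRED

Because discovery on 1 September 2016 post-dates the 7 July 2014 act, accrual under the later-of rule falls on 1 September 2016.
The untolled deadline — 1 year after 1 September 2016 — is 1 September 2017.
The period was tolled for 195 days by the defendant's absence from the jurisdiction (1 May 2017 to 12 November 2017), pushing the deadline to 15 March 2018.
The 8 June 2018 filing falls after the 15 March 2018 deadline; the claim is time-barred.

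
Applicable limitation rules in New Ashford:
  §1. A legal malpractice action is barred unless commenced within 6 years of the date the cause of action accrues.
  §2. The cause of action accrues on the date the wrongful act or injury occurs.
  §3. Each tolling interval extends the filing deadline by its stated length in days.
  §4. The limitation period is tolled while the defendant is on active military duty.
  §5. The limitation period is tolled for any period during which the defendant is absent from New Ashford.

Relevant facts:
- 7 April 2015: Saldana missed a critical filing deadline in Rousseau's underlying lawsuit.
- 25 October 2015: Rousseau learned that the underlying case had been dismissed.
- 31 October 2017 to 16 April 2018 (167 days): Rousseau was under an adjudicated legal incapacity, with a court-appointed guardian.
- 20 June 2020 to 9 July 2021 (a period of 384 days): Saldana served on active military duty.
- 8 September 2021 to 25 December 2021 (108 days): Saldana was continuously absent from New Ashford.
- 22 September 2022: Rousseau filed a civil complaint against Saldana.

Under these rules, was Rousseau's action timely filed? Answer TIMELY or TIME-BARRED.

TIME-BARRED

Because the rule ties accrual to occurrence, the claim accrued on 7 April 2015, not on the 25 October 2015 discovery date.
The untolled deadline — 6 years after 7 April 2015 — is 7 April 2021.
Because the defendant's active military service ran from 20 June 2020 to 9 July 2021, the deadline is extended by 384 days to 26 April 2022.
The defendant's absence from the jurisdiction from 8 September 2021 to 25 December 2021 tolled the period for 108 days, extending the deadline to 12 August 2022.
The plaintiff's legal incapacity from 31 October 2017 to 16 April 2018 does not toll the period, because no stated rule makes the plaintiff's incapacity a tolling event.
The 22 September 2022 filing falls after the 12 August 2022 deadline; the claim is time-barred.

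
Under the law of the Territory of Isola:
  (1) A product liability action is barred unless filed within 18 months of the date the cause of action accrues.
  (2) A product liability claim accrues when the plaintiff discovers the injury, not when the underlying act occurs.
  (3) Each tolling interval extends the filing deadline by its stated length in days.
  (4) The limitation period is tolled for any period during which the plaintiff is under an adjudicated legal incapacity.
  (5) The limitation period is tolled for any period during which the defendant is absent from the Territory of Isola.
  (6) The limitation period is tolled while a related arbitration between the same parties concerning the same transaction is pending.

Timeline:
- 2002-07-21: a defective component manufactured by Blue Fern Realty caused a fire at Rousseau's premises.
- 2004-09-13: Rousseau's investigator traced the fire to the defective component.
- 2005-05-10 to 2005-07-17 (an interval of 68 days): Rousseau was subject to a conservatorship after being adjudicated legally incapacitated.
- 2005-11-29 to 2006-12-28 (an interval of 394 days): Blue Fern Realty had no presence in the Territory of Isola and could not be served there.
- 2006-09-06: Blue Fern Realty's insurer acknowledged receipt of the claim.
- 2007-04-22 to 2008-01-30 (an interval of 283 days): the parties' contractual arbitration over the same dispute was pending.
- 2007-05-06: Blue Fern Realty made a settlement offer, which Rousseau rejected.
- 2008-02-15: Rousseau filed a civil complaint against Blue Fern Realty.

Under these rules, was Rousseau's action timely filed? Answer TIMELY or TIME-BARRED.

Under the discovery rule, the claim accrued on 2004-09-13, when Rousseau discovered the injury — not on the 2002-07-21 date of the underlying act.
Adding the 18 months base period to 2004-09-13 gives a deadline of 2006-03-13, before any tolling.
The period was tolled for 68 days by the plaintiff's legal incapacity (2005-05-10 to 2005-07-17), pushing the deadline to 2006-05-20.
The defendant's absence from the jurisdiction from 2005-11-29 to 2006-12-28 tolled the period for 394 days, extending the deadline to 2007-06-18.
The pending related arbitration from 2007-04-22 to 2008-01-30 tolled the period for 283 days, extending the deadline to 2008-03-27.
The other events in the timeline have no effect on the limitation period under the stated rules.
Filing on 2008-02-15 beat the 2008-03-27 deadline — the action is timely.

TIMELY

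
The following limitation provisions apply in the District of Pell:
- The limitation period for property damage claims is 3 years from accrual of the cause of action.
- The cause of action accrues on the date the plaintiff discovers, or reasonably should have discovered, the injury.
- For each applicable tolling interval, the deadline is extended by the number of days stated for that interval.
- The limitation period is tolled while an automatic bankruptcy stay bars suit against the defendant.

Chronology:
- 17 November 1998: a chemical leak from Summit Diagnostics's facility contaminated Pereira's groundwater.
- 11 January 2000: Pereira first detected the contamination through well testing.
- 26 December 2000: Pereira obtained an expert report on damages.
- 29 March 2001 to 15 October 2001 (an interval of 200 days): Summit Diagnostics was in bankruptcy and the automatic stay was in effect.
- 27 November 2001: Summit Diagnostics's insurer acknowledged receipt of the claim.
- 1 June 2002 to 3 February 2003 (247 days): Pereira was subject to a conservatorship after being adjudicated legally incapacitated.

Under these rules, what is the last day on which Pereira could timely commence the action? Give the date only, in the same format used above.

Under the discovery rule, the claim accrued on 11 January 2000, when Pereira discovered the injury — not on the 17 November 1998 date of the underlying act.
3 years from 11 January 2000 is 11 January 2003.
The automatic bankruptcy stay from 29 March 2001 to 15 October 2001 tolled the period for 200 days, extending the deadline to 30 July 2003.
Although the plaintiff's incapacity ran from 1 June 2002 to 3 February 2003, the stated rules do not make that a tolling event, so it is disregarded.
Nothing else in the chronology tolls or restarts the period.

30 July 2003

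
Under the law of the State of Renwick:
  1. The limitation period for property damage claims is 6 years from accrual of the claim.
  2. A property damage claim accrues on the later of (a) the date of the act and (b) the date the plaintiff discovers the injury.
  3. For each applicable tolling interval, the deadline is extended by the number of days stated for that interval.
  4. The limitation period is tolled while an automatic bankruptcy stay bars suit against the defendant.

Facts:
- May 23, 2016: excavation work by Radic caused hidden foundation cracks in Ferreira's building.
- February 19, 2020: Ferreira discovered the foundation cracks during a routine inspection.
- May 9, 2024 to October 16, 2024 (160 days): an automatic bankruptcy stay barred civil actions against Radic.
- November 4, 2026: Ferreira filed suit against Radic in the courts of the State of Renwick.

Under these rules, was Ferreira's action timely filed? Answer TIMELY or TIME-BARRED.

TIME-BARRED

Taking the later of the act (May 23, 2016) and discovery (February 19, 2020), the claim accrued on February 19, 2020.
Adding the 6 years base period to February 19, 2020 gives a deadline of February 19, 2026, before any tolling.
The period was tolled for 160 days by the automatic bankruptcy stay (May 9, 2024 to October 16, 2024), pushing the deadline to July 29, 2026.
Filing on November 4, 2026 missed the July 29, 2026 deadline — the action is time-barred.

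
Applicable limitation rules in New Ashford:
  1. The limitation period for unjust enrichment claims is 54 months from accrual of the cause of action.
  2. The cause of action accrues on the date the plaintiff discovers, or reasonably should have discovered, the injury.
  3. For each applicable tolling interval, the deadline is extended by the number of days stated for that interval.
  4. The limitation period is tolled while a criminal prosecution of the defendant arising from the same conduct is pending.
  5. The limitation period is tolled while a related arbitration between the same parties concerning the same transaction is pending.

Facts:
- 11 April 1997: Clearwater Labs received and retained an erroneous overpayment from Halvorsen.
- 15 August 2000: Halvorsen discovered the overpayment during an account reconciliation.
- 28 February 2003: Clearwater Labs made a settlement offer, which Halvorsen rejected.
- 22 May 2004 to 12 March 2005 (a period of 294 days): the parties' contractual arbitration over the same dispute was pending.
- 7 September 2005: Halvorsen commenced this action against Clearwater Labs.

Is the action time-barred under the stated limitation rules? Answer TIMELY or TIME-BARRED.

TIMELY

Under the discovery rule, the claim accrued on 15 August 2000, when Halvorsen discovered the injury — not on the 11 April 1997 date of the underlying act.
Adding the 54 months base period to 15 August 2000 gives a deadline of 15 February 2005, before any tolling.
The period was tolled for 294 days by the pending related arbitration (22 May 2004 to 12 March 2005), pushing the deadline to 6 December 2005.
The other events in the timeline have no effect on the limitation period under the stated rules.
The 7 September 2005 filing precedes the 6 December 2005 deadline; the claim is timely.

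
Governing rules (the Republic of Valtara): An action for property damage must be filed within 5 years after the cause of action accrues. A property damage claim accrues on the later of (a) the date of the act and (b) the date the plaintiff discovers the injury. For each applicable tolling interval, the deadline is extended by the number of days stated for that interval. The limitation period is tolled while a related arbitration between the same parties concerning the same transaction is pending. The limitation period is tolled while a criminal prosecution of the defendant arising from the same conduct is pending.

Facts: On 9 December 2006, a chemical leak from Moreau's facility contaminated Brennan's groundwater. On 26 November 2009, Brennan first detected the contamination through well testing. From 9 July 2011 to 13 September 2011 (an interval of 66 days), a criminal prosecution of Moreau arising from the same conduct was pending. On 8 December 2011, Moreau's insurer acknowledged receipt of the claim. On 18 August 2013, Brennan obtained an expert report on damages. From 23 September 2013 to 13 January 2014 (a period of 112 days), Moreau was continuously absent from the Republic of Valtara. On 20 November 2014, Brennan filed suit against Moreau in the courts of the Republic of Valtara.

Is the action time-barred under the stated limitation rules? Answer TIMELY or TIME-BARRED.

TIMELY

The claim accrued on 26 November 2009 — the later of the 9 December 2006 act and the 26 November 2009 discovery.
5 years from 26 November 2009 is 26 November 2014.
Because the pending criminal prosecution ran from 9 July 2011 to 13 September 2011, the deadline is extended by 66 days to 31 January 2015.
The defendant's absence from the jurisdiction from 23 September 2013 to 13 January 2014 does not toll the period, because no stated rule makes the defendant's absence a tolling event.
Nothing else in the chronology tolls or restarts the period.
Brennan filed on 20 November 2014, before the 31 January 2015 deadline, so the action is timely.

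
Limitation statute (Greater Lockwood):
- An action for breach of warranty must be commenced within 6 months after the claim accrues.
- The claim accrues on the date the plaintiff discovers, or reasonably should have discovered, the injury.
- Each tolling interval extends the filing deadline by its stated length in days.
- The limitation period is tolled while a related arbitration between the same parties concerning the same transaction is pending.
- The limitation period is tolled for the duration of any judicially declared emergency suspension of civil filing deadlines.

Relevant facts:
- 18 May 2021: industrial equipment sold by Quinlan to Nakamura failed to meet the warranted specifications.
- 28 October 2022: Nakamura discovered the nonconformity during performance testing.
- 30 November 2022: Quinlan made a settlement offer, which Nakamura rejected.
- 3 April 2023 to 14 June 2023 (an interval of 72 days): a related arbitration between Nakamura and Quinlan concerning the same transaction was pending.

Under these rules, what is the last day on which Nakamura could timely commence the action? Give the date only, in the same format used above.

9 July 2023

Accrual is tied to discovery, so the period began on 28 October 2022 rather than on 18 May 2021 when the act occurred.
The untolled deadline — 6 months after 28 October 2022 — is 28 April 2023.
The pending related arbitration from 3 April 2023 to 14 June 2023 tolled the period for 72 days, extending the deadline to 9 July 2023.
Nothing else in the chronology tolls or restarts the period.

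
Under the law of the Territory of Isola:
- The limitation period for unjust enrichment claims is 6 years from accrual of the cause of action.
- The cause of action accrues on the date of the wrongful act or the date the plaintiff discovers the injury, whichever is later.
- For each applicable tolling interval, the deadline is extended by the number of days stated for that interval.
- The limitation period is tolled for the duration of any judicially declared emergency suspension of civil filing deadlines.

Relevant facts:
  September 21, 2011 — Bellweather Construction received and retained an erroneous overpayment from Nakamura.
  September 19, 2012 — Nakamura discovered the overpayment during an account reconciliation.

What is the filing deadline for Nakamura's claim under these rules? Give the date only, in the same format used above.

The claim accrued on September 19, 2012 — the later of the September 21, 2011 act and the September 19, 2012 discovery.
Adding the 6 years base period to September 19, 2012 gives a deadline of September 19, 2018, before any tolling.

September 19, 2018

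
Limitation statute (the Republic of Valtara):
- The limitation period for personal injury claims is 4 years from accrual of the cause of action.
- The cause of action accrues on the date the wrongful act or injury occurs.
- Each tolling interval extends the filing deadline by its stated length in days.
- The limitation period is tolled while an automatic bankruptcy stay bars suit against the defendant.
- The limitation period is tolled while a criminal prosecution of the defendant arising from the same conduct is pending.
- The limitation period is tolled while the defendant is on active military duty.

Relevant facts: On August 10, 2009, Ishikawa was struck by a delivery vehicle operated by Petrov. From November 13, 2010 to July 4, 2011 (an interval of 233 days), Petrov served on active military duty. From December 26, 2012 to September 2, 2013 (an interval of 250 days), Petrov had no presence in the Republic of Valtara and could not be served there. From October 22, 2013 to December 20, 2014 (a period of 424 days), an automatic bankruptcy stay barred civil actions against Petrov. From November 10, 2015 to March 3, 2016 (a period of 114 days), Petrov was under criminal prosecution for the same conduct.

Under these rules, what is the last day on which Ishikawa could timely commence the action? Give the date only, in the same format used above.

May 29, 2015

The limitation period began to run on August 10, 2009.
4 years from August 10, 2009 is August 10, 2013.
The period was tolled for 233 days by the defendant's active military service (November 13, 2010 to July 4, 2011), pushing the deadline to March 31, 2014.
The automatic bankruptcy stay from October 22, 2013 to December 20, 2014 tolled the period for 424 days, extending the deadline to May 29, 2015.
The pending criminal prosecution starting November 10, 2015 came too late — the period had run on May 29, 2015 — and so does not extend the deadline.
The defendant's absence from the jurisdiction from December 26, 2012 to September 2, 2013 does not toll the period, because no stated rule makes the defendant's absence a tolling event.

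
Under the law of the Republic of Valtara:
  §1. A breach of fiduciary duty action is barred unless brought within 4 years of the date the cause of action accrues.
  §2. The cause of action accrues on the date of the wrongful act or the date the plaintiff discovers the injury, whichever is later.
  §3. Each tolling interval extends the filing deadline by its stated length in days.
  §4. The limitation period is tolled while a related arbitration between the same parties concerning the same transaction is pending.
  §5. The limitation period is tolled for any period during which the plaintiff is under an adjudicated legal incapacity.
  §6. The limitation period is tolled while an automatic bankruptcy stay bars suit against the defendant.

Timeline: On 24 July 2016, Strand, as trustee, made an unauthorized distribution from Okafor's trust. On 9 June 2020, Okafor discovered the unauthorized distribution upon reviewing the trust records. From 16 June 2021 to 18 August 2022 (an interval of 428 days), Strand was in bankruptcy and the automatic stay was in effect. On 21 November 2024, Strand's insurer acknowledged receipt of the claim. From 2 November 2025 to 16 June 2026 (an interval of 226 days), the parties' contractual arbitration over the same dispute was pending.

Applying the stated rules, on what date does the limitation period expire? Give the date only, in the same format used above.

Taking the later of the act (24 July 2016) and discovery (9 June 2020), the claim accrued on 9 June 2020.
Adding the 4 years base period to 9 June 2020 gives a deadline of 9 June 2024, before any tolling.
The period was tolled for 428 days by the automatic bankruptcy stay (16 June 2021 to 18 August 2022), pushing the deadline to 11 August 2025.
The pending related arbitration starting 2 November 2025 came too late — the period had run on 11 August 2025 — and so does not extend the deadline.
Nothing else in the chronology tolls or restarts the period.

11 August 2025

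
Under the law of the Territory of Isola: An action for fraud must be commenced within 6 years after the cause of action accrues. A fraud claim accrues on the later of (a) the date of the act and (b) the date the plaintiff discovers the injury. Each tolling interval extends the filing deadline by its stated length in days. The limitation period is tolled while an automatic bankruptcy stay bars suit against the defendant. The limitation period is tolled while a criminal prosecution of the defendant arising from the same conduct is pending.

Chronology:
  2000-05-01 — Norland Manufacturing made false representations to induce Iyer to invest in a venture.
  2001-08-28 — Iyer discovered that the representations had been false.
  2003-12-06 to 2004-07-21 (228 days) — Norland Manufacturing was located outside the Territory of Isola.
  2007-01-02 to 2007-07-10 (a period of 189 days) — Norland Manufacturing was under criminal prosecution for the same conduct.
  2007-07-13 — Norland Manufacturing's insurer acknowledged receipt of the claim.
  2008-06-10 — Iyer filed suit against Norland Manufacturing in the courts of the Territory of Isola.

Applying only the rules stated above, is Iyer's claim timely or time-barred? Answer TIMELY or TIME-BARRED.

TIME-BARRED

The claim accrued on 2001-08-28 — the later of the 2000-05-01 act and the 2001-08-28 discovery.
6 years from 2001-08-28 is 2007-08-28.
Because the pending criminal prosecution ran from 2007-01-02 to 2007-07-10, the deadline is extended by 189 days to 2008-03-04.
Although the defendant's absence ran from 2003-12-06 to 2004-07-21, the stated rules do not make that a tolling event, so it is disregarded.
The other events in the timeline have no effect on the limitation period under the stated rules.
Filing on 2008-06-10 missed the 2008-03-04 deadline — the action is time-barred.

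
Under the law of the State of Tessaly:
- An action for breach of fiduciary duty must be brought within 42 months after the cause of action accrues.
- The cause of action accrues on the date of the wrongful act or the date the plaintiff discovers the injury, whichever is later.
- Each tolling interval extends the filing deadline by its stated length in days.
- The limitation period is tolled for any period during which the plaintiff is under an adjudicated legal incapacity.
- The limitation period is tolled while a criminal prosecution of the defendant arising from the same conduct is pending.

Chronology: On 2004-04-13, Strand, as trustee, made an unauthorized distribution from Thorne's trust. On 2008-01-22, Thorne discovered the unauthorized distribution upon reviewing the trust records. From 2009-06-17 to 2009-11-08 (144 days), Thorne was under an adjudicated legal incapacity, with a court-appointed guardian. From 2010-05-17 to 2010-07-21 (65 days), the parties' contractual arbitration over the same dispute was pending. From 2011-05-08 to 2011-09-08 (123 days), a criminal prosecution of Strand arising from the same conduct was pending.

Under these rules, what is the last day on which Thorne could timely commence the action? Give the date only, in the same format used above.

2012-04-14

Taking the later of the act (2004-04-13) and discovery (2008-01-22), the claim accrued on 2008-01-22.
42 months from 2008-01-22 is 2011-07-22.
The plaintiff's legal incapacity from 2009-06-17 to 2009-11-08 tolled the period for 144 days, extending the deadline to 2011-12-13.
The period was tolled for 123 days by the pending criminal prosecution (2011-05-08 to 2011-09-08), pushing the deadline to 2012-04-14.
The pending related arbitration from 2010-05-17 to 2010-07-21 does not toll the period, because no stated rule makes a pending arbitration a tolling event.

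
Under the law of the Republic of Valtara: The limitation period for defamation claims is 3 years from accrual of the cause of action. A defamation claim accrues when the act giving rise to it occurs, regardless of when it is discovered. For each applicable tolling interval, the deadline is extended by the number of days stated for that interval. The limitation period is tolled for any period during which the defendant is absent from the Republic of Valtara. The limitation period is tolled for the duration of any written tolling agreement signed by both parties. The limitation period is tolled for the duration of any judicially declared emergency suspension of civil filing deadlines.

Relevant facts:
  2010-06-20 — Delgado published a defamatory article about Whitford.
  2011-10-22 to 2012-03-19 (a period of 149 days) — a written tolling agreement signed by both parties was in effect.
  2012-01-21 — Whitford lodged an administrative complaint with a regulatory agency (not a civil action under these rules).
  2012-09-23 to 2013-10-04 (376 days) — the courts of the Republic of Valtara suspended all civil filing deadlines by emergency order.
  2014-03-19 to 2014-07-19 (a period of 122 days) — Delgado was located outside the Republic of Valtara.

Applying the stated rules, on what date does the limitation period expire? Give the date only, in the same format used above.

The limitation period began to run on 2010-06-20.
The untolled deadline — 3 years after 2010-06-20 — is 2013-06-20.
The period was tolled for 149 days by the written tolling agreement (2011-10-22 to 2012-03-19), pushing the deadline to 2013-11-16.
The period was tolled for 376 days by the emergency suspension of filing deadlines (2012-09-23 to 2013-10-04), pushing the deadline to 2014-11-27.
The defendant's absence from the jurisdiction from 2014-03-19 to 2014-07-19 tolled the period for 122 days, extending the deadline to 2015-03-29.
Nothing else in the chronology tolls or restarts the period.

2015-03-29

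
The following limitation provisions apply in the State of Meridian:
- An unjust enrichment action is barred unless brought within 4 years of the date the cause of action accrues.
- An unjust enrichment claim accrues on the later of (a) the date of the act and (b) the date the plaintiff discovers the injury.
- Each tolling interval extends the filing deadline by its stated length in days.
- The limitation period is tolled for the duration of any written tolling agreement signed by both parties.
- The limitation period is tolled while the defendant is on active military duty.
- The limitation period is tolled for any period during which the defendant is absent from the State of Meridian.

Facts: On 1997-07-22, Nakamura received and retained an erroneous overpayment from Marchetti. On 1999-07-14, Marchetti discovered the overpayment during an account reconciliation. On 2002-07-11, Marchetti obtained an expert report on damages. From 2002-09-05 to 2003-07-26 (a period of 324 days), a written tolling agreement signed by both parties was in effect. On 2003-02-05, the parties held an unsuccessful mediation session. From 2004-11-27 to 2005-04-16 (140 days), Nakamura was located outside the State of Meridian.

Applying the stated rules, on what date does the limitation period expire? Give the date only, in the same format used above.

2004-06-02

Taking the later of the act (1997-07-22) and discovery (1999-07-14), the claim accrued on 1999-07-14.
The untolled deadline — 4 years after 1999-07-14 — is 2003-07-14.
The period was tolled for 324 days by the written tolling agreement (2002-09-05 to 2003-07-26), pushing the deadline to 2004-06-02.
The defendant's absence from the jurisdiction from 2004-11-27 to 2005-04-16 began after the period had already run on 2004-06-02, so it has no tolling effect.
The other events in the timeline have no effect on the limitation period under the stated rules.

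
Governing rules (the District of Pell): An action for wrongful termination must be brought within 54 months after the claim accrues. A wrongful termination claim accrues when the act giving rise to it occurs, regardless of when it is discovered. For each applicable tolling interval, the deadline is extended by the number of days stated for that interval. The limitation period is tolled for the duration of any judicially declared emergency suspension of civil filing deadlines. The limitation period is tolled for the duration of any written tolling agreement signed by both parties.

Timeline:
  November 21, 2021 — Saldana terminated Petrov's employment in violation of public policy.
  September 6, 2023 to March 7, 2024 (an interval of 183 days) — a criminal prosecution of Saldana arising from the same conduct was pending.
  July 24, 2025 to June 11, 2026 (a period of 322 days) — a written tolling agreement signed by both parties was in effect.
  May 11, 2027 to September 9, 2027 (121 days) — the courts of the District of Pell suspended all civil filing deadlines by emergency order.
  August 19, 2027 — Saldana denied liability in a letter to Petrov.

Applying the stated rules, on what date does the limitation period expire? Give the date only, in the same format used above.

April 8, 2027

The limitation period began to run on November 21, 2021.
Adding the 54 months base period to November 21, 2021 gives a deadline of May 21, 2026, before any tolling.
The written tolling agreement from July 24, 2025 to June 11, 2026 tolled the period for 322 days, extending the deadline to April 8, 2027.
By the time the emergency suspension of filing deadlines began on May 11, 2027, the limitation period had already expired on April 8, 2027; that interval cannot revive it.
No stated provision tolls the period for a criminal prosecution, so the interval from September 6, 2023 to March 7, 2024 has no effect on the deadline.
Nothing else in the chronology tolls or restarts the period.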